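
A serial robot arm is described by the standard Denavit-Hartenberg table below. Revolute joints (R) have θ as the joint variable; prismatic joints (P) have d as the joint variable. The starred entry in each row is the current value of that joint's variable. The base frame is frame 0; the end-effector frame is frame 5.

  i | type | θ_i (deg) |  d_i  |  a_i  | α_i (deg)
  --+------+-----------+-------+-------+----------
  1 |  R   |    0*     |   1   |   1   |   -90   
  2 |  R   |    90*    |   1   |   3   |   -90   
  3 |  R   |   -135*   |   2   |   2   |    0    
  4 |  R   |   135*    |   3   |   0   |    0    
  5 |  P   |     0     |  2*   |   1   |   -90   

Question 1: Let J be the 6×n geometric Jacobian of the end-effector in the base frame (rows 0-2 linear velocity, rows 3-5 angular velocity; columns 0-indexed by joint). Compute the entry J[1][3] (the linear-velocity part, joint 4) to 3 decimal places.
-1.000

axis z_3 = (-1.0000,0.0000,-0.0000); lever o_n−o_3 = (-5.0000,0.0000,-1.0000)
cross product → J_v[:, 3] = (-0.0000,-1.0000,0.0000)
J_ω[:, 3] = z_3
entry J[1][3] = -1.0000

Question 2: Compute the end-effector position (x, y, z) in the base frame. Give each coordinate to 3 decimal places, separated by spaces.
after link 1: o_1 = (1.0000, 0.0000, 1.0000)
after link 2: o_2 = (1.0000, 1.0000, -2.0000)
after link 3: o_3 = (-1.0000, 2.4142, -0.5858)
after link 4: o_4 = (-4.0000, 2.4142, -0.5858)
after link 5: o_5 = (-6.0000, 2.4142, -1.5858)

-6.000 2.414 -1.586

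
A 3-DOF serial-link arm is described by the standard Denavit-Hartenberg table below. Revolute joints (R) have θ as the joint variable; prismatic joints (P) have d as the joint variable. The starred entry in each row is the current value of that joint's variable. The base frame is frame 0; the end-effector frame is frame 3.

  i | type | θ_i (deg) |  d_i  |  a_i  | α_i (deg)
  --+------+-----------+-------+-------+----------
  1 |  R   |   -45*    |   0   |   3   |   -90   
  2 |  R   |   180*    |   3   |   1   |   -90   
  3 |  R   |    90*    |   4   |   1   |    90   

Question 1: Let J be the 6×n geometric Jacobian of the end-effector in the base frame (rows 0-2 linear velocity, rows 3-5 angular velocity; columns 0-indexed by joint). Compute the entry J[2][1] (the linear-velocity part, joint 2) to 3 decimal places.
axis z_1 = (0.7071,0.7071,0.0000); lever o_n−o_1 = (0.7071,2.1213,4.0000)
cross product → J_v[:, 1] = (2.8284,-2.8284,1.0000)
J_ω[:, 1] = z_1
entry J[2][1] = 1.0000

1.000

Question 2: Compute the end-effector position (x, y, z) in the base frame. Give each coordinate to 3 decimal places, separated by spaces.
2.828 0.000 4.000

after link 1: o_1 = (2.1213, -2.1213, 0.0000)
after link 2: o_2 = (3.5355, 0.7071, 0.0000)
after link 3: o_3 = (2.8284, 0.0000, 4.0000)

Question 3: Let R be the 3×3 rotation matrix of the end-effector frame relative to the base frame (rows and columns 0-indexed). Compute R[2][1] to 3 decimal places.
End-effector y-axis (col 1 of R) = (-0.0000,0.0000,1.0000)
R[2][1] = 1.0000

1.000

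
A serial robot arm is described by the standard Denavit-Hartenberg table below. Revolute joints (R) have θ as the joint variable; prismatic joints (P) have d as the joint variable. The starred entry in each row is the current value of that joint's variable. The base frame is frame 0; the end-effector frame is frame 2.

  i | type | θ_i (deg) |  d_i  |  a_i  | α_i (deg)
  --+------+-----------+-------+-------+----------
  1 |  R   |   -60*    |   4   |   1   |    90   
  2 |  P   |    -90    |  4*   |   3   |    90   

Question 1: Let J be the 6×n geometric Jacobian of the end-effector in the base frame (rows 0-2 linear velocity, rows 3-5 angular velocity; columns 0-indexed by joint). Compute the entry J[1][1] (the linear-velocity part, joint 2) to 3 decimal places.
-0.500

prismatic axis z_1 = (-0.8660,-0.5000,0.0000)
J_v[:, 1] = z_1; J_ω[:, 1] = (0,0,0)
entry J[1][1] = -0.5000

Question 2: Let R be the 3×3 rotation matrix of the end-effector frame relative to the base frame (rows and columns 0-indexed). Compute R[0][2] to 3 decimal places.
-0.500

End-effector z-axis (col 2 of R) = (-0.5000,0.8660,-0.0000)
R[0][2] = -0.5000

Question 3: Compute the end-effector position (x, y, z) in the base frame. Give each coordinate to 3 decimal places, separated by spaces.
after link 1: o_1 = (0.5000, -0.8660, 4.0000)
after link 2: o_2 = (-2.9641, -2.8660, 1.0000)

-2.964 -2.866 1.000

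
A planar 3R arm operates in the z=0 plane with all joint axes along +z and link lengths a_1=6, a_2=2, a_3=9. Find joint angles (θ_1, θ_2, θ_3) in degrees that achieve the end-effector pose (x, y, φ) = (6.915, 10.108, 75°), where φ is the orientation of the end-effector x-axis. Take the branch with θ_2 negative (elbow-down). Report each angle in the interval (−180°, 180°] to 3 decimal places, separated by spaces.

wrist centre = target − a_3·(cos φ, sin φ) = (4.5856, 1.4147)
cos θ_2 = (23.0293−6²−2²)/(2·6·2) = -0.7071; θ_2 = -135.0006° (elbow-down)
β = atan2(1.4147,4.5856) = 17.1450°; ψ = atan2(-1.4142,4.5858) = -17.1392°
θ_1 = β − ψ = 34.2842°
θ_3 = φ − θ_1 − θ_2 = 175.7164° (wrapped to (-180°,180°])

34.284 -135.001 175.716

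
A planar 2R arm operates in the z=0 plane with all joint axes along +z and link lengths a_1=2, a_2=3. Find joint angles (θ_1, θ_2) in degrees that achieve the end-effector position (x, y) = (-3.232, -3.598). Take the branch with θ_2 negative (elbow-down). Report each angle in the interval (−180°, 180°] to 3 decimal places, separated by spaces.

cos θ_2 = (23.3914−2²−3²)/(2·2·3) = 0.8660; θ_2 = -30.0084° (elbow-down)
β = atan2(-3.5980,-3.2320) = -131.9326°; ψ = atan2(-1.5004,4.5979) = -18.0726°
θ_1 = β − ψ = -113.8600°

-113.860 -30.008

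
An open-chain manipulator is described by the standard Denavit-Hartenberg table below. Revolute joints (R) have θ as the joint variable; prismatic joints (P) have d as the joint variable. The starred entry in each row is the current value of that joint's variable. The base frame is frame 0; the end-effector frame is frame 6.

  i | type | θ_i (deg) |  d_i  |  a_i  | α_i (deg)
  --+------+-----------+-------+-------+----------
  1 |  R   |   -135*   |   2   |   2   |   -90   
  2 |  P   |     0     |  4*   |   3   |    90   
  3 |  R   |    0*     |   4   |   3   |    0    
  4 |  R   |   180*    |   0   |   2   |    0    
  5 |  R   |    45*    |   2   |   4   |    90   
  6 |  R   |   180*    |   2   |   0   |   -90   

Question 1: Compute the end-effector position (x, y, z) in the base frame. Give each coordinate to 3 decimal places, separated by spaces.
0.586 -3.071 8.000

after link 1: o_1 = (-1.4142, -1.4142, 2.0000)
after link 2: o_2 = (-0.7071, -6.3640, 2.0000)
after link 3: o_3 = (-2.8284, -8.4853, 6.0000)
after link 4: o_4 = (-1.4142, -7.0711, 6.0000)
after link 5: o_5 = (-1.4142, -3.0711, 8.0000)
after link 6: o_6 = (0.5858, -3.0711, 8.0000)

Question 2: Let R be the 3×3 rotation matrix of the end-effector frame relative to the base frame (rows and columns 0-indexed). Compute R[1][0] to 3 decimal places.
End-effector x-axis (col 0 of R) = (-0.0000,-1.0000,0.0000)
R[1][0] = -1.0000

-1.000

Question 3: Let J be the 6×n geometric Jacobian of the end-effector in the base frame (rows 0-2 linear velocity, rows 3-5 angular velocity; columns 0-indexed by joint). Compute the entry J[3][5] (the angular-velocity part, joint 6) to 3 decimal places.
axis z_5 = (1.0000,-0.0000,0.0000); lever o_n−o_5 = (2.0000,-0.0000,0.0000)
cross product → J_v[:, 5] = (0.0000,0.0000,0.0000)
J_ω[:, 5] = z_5
entry J[3][5] = 1.0000

1.000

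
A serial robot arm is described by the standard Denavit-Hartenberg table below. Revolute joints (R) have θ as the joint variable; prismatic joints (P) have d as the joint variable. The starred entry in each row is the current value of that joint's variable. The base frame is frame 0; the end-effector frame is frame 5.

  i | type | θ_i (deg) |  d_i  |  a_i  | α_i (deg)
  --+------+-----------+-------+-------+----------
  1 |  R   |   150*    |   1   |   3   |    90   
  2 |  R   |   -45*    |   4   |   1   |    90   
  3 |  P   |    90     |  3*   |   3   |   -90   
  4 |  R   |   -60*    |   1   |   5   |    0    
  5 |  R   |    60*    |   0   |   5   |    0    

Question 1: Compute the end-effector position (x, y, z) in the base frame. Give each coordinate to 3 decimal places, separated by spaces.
after link 1: o_1 = (-2.5981, 1.5000, 1.0000)
after link 2: o_2 = (-1.2104, 5.3177, 0.2929)
after link 3: o_3 = (2.1267, 6.8551, -1.8284)
after link 4: o_4 = (6.6407, 7.1357, -4.1832)
after link 5: o_5 = (9.1407, 11.4658, -4.1832)

9.141 11.466 -4.183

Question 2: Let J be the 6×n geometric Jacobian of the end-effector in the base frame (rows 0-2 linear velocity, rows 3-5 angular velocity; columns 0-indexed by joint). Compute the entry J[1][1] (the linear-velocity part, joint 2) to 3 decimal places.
axis z_1 = (0.5000,0.8660,0.0000); lever o_n−o_1 = (11.7388,9.9658,-5.1832)
cross product → J_v[:, 1] = (-4.4888,2.5916,-5.1832)
J_ω[:, 1] = z_1
entry J[1][1] = 2.5916

2.592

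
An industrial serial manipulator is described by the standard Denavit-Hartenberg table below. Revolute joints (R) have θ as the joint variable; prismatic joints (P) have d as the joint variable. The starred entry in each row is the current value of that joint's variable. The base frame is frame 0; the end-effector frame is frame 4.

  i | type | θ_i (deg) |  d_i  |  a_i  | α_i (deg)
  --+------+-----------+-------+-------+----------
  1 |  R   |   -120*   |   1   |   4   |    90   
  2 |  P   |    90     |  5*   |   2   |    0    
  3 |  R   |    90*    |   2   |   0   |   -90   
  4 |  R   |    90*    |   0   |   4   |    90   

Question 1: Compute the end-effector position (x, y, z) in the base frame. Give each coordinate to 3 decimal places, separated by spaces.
after link 1: o_1 = (-2.0000, -3.4641, 1.0000)
after link 2: o_2 = (-6.3301, -0.9641, 3.0000)
after link 3: o_3 = (-8.0622, 0.0359, 3.0000)
after link 4: o_4 = (-4.5981, -1.9641, 3.0000)

-4.598 -1.964 3.000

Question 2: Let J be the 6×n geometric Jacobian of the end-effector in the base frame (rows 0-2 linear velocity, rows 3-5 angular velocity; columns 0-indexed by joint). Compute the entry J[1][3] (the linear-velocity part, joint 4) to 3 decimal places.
-3.464

axis z_3 = (-0.0000,0.0000,-1.0000); lever o_n−o_3 = (3.4641,-2.0000,-0.0000)
cross product → J_v[:, 3] = (-2.0000,-3.4641,-0.0000)
J_ω[:, 3] = z_3
entry J[1][3] = -3.4641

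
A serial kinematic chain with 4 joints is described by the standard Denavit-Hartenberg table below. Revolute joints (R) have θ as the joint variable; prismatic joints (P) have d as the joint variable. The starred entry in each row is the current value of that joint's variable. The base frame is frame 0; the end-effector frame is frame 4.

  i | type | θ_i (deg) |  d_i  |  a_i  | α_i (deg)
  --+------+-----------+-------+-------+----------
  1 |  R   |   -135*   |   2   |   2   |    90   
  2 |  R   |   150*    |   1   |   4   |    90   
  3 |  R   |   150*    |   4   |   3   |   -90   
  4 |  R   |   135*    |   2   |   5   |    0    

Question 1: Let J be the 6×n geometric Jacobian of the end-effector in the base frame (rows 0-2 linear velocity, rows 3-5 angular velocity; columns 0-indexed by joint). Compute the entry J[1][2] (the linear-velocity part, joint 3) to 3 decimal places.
axis z_2 = (-0.3536,-0.3536,0.8660); lever o_n−o_2 = (0.9215,-1.9067,0.1341)
cross product → J_v[:, 2] = (1.6038,0.8455,0.9999)
J_ω[:, 2] = z_2
entry J[1][2] = 0.8455

0.845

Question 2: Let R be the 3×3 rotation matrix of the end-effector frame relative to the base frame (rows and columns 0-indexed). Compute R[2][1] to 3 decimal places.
End-effector y-axis (col 1 of R) = (0.3750,-0.1250,0.9186)
R[2][1] = 0.9186

0.919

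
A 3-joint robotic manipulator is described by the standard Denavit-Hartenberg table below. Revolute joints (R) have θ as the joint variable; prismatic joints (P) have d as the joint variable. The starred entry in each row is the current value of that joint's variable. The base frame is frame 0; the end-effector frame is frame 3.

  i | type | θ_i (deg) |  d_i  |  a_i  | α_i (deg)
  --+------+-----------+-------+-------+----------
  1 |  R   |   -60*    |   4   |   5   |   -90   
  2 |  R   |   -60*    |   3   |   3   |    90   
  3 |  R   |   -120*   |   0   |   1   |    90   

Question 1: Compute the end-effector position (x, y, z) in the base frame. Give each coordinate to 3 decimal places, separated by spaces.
4.973 -4.346 6.165

after link 1: o_1 = (2.5000, -4.3301, 4.0000)
after link 2: o_2 = (5.8481, -4.1292, 6.5981)
after link 3: o_3 = (4.9731, -4.3457, 6.1651)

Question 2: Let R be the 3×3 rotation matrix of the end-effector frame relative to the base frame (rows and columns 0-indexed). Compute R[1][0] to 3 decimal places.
End-effector x-axis (col 0 of R) = (-0.8750,-0.2165,-0.4330)
R[1][0] = -0.2165

-0.217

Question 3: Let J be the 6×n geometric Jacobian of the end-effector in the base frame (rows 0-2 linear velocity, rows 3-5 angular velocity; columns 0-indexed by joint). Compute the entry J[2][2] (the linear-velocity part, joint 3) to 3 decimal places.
0.750

axis z_2 = (-0.4330,0.7500,0.5000); lever o_n−o_2 = (-0.8750,-0.2165,-0.4330)
cross product → J_v[:, 2] = (-0.2165,-0.6250,0.7500)
J_ω[:, 2] = z_2
entry J[2][2] = 0.7500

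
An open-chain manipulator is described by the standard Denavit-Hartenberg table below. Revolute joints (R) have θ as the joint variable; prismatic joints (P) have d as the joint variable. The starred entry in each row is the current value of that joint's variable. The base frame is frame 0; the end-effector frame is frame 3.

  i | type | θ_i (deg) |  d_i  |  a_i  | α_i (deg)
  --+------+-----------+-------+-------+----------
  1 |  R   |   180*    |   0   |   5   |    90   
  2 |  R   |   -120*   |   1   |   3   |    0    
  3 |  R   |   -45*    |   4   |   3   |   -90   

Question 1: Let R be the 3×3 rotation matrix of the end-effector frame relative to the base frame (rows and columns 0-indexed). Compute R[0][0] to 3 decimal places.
0.966

End-effector x-axis (col 0 of R) = (0.9659,-0.0000,-0.2588)
R[0][0] = 0.9659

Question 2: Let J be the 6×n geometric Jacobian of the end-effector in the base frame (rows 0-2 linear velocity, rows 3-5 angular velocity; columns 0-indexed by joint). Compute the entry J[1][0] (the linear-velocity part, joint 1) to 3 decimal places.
axis z_0 = ẑ; lever o_n−o_0 = (-0.6022,5.0000,-3.3745)
cross product → J_v[:, 0] = (-5.0000,-0.6022,0.0000)
J_ω[:, 0] = z_0
entry J[1][0] = -0.6022

-0.602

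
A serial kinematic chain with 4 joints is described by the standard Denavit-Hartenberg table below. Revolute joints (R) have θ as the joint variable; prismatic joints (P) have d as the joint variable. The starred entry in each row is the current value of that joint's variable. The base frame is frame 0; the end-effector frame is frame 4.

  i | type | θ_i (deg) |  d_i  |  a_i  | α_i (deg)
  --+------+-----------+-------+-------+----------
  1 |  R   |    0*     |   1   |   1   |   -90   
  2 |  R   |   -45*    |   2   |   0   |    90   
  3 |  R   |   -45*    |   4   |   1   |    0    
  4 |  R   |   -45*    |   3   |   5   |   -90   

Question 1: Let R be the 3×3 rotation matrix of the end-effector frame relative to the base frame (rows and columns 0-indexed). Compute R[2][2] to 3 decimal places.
0.707

End-effector z-axis (col 2 of R) = (0.7071,0.0000,0.7071)
R[2][2] = 0.7071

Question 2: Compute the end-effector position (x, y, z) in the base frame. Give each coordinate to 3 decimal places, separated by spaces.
after link 1: o_1 = (1.0000, 0.0000, 1.0000)
after link 2: o_2 = (1.0000, 2.0000, 1.0000)
after link 3: o_3 = (-1.3284, 1.2929, 4.3284)
after link 4: o_4 = (-3.4497, -3.7071, 6.4497)

-3.450 -3.707 6.450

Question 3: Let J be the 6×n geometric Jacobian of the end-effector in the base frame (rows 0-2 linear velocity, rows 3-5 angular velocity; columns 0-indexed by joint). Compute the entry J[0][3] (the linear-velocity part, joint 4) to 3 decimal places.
axis z_3 = (-0.7071,0.0000,0.7071); lever o_n−o_3 = (-2.1213,-5.0000,2.1213)
cross product → J_v[:, 3] = (3.5355,0.0000,3.5355)
J_ω[:, 3] = z_3
entry J[0][3] = 3.5355

3.536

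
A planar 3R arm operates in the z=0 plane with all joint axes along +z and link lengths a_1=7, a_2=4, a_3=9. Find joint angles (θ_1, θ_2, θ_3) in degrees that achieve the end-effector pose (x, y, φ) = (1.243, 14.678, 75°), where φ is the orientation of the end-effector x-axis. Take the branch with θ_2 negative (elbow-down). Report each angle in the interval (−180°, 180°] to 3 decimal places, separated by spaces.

wrist centre = target − a_3·(cos φ, sin φ) = (-1.0864, 5.9847)
cos θ_2 = (36.9964−7²−4²)/(2·7·4) = -0.5001; θ_2 = -120.0042° (elbow-down)
β = atan2(5.9847,-1.0864) = 100.2886°; ψ = atan2(-3.4640,4.9997) = -34.7152°
θ_1 = β − ψ = 135.0039°
θ_3 = φ − θ_1 − θ_2 = 60.0003° (wrapped to (-180°,180°])

135.004 -120.004 60.000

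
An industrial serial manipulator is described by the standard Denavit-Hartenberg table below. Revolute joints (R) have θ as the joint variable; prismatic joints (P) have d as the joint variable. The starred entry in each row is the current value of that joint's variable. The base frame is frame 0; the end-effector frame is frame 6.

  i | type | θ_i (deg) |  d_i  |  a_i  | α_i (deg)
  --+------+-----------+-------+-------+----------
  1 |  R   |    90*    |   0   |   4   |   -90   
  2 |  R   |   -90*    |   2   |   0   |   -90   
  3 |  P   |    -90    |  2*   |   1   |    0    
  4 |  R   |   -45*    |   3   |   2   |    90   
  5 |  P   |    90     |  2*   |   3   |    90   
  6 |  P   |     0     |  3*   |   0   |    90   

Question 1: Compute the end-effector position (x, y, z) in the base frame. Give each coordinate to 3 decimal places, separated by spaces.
-5.121 12.000 -4.950

after link 1: o_1 = (0.0000, 4.0000, 0.0000)
after link 2: o_2 = (-2.0000, 4.0000, 0.0000)
after link 3: o_3 = (-3.0000, 6.0000, 0.0000)
after link 4: o_4 = (-4.4142, 9.0000, -1.4142)
after link 5: o_5 = (-3.0000, 12.0000, -2.8284)
after link 6: o_6 = (-5.1213, 12.0000, -4.9497)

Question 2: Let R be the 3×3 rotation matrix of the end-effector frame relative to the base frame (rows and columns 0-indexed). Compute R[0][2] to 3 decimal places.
-0.707

End-effector z-axis (col 2 of R) = (-0.7071,-0.0000,0.7071)
R[0][2] = -0.7071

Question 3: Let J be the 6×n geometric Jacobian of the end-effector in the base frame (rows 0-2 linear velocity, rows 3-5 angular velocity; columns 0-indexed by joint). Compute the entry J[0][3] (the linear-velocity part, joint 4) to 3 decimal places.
axis z_3 = (-0.0000,1.0000,-0.0000); lever o_n−o_3 = (-2.1213,6.0000,-4.9497)
cross product → J_v[:, 3] = (-4.9497,0.0000,2.1213)
J_ω[:, 3] = z_3
entry J[0][3] = -4.9497

-4.950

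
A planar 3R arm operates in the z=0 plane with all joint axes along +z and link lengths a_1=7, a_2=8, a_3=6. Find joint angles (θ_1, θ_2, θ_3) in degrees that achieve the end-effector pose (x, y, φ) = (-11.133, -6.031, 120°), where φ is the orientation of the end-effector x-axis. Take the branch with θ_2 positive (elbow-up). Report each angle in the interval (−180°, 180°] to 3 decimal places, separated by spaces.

wrist centre = target − a_3·(cos φ, sin φ) = (-8.1330, -11.2272)
cos θ_2 = (192.1946−7²−8²)/(2·7·8) = 0.7071; θ_2 = 45.0010° (elbow-up)
β = atan2(-11.2272,-8.1330) = -125.9197°; ψ = atan2(5.6569,12.6568) = 24.0823°
θ_1 = β − ψ = -150.0020°
θ_3 = φ − θ_1 − θ_2 = -134.9989° (wrapped to (-180°,180°])

-150.002 45.001 -134.999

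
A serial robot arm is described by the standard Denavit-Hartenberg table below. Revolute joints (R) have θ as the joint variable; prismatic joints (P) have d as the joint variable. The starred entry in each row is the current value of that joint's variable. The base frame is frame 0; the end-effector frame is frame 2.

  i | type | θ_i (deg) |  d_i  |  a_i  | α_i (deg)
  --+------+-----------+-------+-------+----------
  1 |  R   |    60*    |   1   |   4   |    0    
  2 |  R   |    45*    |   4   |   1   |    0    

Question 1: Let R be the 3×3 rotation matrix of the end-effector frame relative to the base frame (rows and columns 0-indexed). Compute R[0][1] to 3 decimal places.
-0.966

End-effector y-axis (col 1 of R) = (-0.9659,-0.2588,0.0000)
R[0][1] = -0.9659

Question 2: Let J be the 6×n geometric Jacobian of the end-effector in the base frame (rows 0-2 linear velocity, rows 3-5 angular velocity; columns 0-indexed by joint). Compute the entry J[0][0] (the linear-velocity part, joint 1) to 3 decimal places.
-4.430

axis z_0 = ẑ; lever o_n−o_0 = (1.7412,4.4300,5.0000)
cross product → J_v[:, 0] = (-4.4300,1.7412,0.0000)
J_ω[:, 0] = z_0
entry J[0][0] = -4.4300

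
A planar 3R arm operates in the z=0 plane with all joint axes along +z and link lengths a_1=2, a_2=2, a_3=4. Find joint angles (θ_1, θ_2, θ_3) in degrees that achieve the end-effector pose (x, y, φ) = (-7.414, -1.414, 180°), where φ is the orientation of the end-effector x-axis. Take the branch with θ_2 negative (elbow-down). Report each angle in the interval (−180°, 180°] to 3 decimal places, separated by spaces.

wrist centre = target − a_3·(cos φ, sin φ) = (-3.4140, -1.4140)
cos θ_2 = (13.6548−2²−2²)/(2·2·2) = 0.7068; θ_2 = -45.0209° (elbow-down)
β = atan2(-1.4140,-3.4140) = -157.5018°; ψ = atan2(-1.4147,3.4137) = -22.5104°
θ_1 = β − ψ = -134.9914°
θ_3 = φ − θ_1 − θ_2 = 0.0122° (wrapped to (-180°,180°])

-134.991 -45.021 0.012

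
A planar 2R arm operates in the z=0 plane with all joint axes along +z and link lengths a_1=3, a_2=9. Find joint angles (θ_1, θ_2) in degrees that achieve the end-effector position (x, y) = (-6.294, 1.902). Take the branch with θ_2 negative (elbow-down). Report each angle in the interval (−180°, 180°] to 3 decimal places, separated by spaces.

-59.994 -150.005

cos θ_2 = (43.2320−3²−9²)/(2·3·9) = -0.8661; θ_2 = -150.0055° (elbow-down)
β = atan2(1.9020,-6.2940) = 163.1856°; ψ = atan2(-4.4993,-4.7947) = -136.8205°
θ_1 = β − ψ = 300.0061°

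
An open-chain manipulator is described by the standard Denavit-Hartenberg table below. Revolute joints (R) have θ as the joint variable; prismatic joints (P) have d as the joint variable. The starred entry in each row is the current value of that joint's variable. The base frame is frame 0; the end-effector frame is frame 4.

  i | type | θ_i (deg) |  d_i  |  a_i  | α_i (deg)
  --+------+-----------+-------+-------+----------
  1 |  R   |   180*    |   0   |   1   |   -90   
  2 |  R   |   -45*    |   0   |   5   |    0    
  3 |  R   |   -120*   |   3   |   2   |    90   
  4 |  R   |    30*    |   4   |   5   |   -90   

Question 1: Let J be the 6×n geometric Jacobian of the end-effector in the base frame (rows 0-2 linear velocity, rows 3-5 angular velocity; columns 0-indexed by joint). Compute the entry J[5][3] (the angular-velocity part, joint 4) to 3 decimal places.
axis z_3 = (0.2588,-0.0000,-0.9659); lever o_n−o_3 = (5.2179,-2.5000,-2.7430)
cross product → J_v[:, 3] = (-2.4148,-4.3301,-0.6470)
J_ω[:, 3] = z_3
entry J[5][3] = -0.9659

-0.966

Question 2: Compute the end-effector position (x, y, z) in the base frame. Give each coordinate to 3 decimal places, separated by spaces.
2.614 -5.500 1.310

after link 1: o_1 = (-1.0000, 0.0000, 0.0000)
after link 2: o_2 = (-4.5355, 0.0000, 3.5355)
after link 3: o_3 = (-2.6037, -3.0000, 4.0532)
after link 4: o_4 = (2.6142, -5.5000, 1.3102)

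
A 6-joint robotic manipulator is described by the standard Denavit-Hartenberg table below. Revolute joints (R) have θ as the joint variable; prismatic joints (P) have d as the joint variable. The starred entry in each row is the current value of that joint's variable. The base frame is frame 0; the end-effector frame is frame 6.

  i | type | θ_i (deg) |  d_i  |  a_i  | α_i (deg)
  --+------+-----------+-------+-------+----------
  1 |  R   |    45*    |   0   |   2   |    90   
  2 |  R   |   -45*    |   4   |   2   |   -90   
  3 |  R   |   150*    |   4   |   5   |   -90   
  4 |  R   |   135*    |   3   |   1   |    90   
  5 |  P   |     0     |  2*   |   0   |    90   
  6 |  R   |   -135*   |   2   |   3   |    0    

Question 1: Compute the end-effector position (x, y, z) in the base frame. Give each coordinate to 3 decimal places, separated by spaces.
3.555 0.709 5.884

after link 1: o_1 = (1.4142, 1.4142, 0.0000)
after link 2: o_2 = (5.2426, -0.4142, -1.4142)
after link 3: o_3 = (3.3098, 1.1885, 4.4761)
after link 4: o_4 = (4.5996, -1.6960, 4.6037)
after link 5: o_5 = (2.7801, -2.5155, 4.4697)
after link 6: o_6 = (3.5553, 0.7093, 5.8840)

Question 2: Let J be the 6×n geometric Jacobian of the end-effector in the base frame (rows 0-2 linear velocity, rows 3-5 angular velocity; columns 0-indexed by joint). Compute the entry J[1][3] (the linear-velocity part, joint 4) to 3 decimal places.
-0.423

axis z_3 = (0.3624,-0.8624,0.3536); lever o_n−o_3 = (0.2455,-0.4792,1.4079)
cross product → J_v[:, 3] = (-1.0447,-0.4234,0.0381)
J_ω[:, 3] = z_3
entry J[1][3] = -0.4234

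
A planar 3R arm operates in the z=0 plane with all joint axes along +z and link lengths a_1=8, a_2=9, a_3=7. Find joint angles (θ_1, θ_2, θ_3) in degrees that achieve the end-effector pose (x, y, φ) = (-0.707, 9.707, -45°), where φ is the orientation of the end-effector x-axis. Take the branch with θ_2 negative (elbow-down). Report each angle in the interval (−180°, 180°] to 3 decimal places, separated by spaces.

135.001 -45.002 -134.999

wrist centre = target − a_3·(cos φ, sin φ) = (-5.6567, 14.6567)
cos θ_2 = (246.8190−8²−9²)/(2·8·9) = 0.7071; θ_2 = -45.0024° (elbow-down)
β = atan2(14.6567,-5.6567) = 111.1040°; ψ = atan2(-6.3642,14.3637) = -23.8971°
θ_1 = β − ψ = 135.0011°
θ_3 = φ − θ_1 − θ_2 = -134.9986° (wrapped to (-180°,180°])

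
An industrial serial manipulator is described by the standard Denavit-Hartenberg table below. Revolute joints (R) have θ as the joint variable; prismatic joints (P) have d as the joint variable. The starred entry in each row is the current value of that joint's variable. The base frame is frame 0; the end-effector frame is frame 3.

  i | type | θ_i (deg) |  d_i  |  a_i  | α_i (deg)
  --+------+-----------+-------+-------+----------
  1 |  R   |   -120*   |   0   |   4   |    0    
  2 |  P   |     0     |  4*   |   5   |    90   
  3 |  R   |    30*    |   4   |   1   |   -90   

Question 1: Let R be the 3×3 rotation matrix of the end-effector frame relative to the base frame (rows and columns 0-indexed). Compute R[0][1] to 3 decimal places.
End-effector y-axis (col 1 of R) = (0.8660,-0.5000,-0.0000)
R[0][1] = 0.8660

0.866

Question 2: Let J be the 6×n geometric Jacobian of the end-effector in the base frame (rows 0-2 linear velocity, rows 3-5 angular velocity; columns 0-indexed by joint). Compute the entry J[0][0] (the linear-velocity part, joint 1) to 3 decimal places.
axis z_0 = ẑ; lever o_n−o_0 = (-8.3971,-6.5442,4.5000)
cross product → J_v[:, 0] = (6.5442,-8.3971,0.0000)
J_ω[:, 0] = z_0
entry J[0][0] = 6.5442

6.544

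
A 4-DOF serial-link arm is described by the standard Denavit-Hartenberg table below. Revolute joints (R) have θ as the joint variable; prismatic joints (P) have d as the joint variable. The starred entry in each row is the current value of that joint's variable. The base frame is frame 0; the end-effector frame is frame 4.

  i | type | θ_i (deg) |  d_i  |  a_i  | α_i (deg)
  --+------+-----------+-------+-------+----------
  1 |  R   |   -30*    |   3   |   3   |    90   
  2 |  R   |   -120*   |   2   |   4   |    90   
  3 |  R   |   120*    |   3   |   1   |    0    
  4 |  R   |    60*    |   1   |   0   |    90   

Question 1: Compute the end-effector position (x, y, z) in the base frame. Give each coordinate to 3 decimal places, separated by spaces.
after link 1: o_1 = (2.5981, -1.5000, 3.0000)
after link 2: o_2 = (-0.1340, -2.2321, -0.4641)
after link 3: o_3 = (-2.6005, -1.8080, 1.4689)
after link 4: o_4 = (-3.3505, -1.3750, 1.9689)

-3.350 -1.375 1.969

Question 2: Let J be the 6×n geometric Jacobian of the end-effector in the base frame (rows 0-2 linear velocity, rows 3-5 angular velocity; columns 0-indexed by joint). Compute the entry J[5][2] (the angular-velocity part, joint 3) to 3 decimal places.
axis z_2 = (-0.7500,0.4330,0.5000); lever o_n−o_2 = (-3.2165,0.8571,2.4330)
cross product → J_v[:, 2] = (0.6250,0.2165,0.7500)
J_ω[:, 2] = z_2
entry J[5][2] = 0.5000

0.500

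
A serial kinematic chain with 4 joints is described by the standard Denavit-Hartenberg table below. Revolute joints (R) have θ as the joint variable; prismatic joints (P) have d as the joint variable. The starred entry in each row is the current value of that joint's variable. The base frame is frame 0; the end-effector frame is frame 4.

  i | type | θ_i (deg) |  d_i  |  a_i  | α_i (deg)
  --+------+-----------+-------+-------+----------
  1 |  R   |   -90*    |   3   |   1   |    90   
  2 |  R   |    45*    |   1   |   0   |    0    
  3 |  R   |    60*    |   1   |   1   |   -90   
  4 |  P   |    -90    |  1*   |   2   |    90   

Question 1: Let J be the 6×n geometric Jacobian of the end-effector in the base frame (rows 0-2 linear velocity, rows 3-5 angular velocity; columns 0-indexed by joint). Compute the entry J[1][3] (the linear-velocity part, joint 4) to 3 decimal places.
prismatic axis z_3 = (-0.0000,0.9659,-0.2588)
J_v[:, 3] = z_3; J_ω[:, 3] = (0,0,0)
entry J[1][3] = 0.9659

0.966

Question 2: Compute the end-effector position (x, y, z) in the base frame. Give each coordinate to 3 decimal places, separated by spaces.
-4.000 0.225 3.707

after link 1: o_1 = (0.0000, -1.0000, 3.0000)
after link 2: o_2 = (-1.0000, -1.0000, 3.0000)
after link 3: o_3 = (-2.0000, -0.7412, 3.9659)
after link 4: o_4 = (-4.0000, 0.2247, 3.7071)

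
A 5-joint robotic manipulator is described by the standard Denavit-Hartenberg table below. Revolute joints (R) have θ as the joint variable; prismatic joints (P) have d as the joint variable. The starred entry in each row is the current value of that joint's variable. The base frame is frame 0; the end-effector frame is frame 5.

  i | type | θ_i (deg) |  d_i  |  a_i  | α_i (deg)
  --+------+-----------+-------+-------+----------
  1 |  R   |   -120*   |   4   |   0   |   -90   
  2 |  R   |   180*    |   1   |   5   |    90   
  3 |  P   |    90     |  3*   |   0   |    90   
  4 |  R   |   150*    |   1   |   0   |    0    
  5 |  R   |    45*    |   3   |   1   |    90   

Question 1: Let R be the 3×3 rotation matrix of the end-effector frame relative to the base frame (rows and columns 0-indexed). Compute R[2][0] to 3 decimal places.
0.259

End-effector x-axis (col 0 of R) = (-0.8365,0.4830,0.2588)
R[2][0] = 0.2588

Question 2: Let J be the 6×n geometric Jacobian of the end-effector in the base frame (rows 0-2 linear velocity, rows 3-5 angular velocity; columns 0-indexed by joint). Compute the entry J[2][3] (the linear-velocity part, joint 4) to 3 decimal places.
axis z_3 = (0.5000,0.8660,-0.0000); lever o_n−o_3 = (1.1635,3.9471,0.2588)
cross product → J_v[:, 3] = (0.2241,-0.1294,0.9659)
J_ω[:, 3] = z_3
entry J[2][3] = 0.9659

0.966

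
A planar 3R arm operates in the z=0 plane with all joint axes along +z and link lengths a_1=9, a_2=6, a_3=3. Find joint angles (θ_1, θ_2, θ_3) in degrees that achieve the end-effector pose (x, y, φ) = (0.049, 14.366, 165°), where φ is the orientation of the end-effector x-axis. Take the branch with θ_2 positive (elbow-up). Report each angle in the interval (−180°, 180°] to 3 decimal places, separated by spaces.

wrist centre = target − a_3·(cos φ, sin φ) = (2.9468, 13.5895)
cos θ_2 = (193.3592−9²−6²)/(2·9·6) = 0.7070; θ_2 = 45.0063° (elbow-up)
β = atan2(13.5895,2.9468) = 77.7653°; ψ = atan2(4.2431,13.2422) = 17.7667°
θ_1 = β − ψ = 59.9986°
θ_3 = φ − θ_1 − θ_2 = 59.9951° (wrapped to (-180°,180°])

59.999 45.006 59.995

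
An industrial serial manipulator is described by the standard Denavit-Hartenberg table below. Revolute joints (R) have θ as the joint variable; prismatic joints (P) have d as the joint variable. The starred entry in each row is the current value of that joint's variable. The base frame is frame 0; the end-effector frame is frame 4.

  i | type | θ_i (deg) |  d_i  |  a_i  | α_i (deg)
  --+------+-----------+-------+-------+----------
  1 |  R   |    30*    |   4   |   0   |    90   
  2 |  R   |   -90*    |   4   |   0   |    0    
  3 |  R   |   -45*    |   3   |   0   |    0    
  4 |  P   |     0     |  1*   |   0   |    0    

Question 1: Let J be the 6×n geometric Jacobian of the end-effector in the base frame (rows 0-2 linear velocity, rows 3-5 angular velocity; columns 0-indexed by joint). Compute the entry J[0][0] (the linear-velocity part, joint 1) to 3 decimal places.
axis z_0 = ẑ; lever o_n−o_0 = (4.0000,-6.9282,4.0000)
cross product → J_v[:, 0] = (6.9282,4.0000,-0.0000)
J_ω[:, 0] = z_0
entry J[0][0] = 6.9282

6.928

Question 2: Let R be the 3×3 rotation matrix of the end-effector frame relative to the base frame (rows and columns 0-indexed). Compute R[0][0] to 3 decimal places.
-0.612

End-effector x-axis (col 0 of R) = (-0.6124,-0.3536,-0.7071)
R[0][0] = -0.6124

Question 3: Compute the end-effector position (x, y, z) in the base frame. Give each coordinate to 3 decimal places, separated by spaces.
after link 1: o_1 = (0.0000, 0.0000, 4.0000)
after link 2: o_2 = (2.0000, -3.4641, 4.0000)
after link 3: o_3 = (3.5000, -6.0622, 4.0000)
after link 4: o_4 = (4.0000, -6.9282, 4.0000)

4.000 -6.928 4.000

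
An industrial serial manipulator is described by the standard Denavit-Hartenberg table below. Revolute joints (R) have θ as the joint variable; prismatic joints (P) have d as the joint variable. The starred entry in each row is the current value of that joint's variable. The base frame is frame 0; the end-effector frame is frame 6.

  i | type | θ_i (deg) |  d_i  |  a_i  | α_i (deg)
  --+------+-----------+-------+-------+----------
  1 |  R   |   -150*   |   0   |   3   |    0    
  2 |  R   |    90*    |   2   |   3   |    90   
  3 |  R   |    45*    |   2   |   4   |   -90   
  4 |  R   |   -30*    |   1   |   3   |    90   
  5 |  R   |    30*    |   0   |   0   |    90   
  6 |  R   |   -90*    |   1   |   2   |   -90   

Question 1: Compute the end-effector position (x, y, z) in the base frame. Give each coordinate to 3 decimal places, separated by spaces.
-0.054 -9.943 7.774

after link 1: o_1 = (-2.5981, -1.5000, 0.0000)
after link 2: o_2 = (-1.0981, -4.0981, 2.0000)
after link 3: o_3 = (-1.4159, -7.5476, 4.8284)
after link 4: o_4 = (-2.1499, -9.2762, 7.3727)
after link 5: o_5 = (-2.1499, -9.2762, 7.3727)
after link 6: o_6 = (-0.0536, -9.9430, 7.7736)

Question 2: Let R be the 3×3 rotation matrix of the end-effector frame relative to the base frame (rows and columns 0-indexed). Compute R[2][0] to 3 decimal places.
End-effector x-axis (col 0 of R) = (0.9268,0.1268,0.3536)
R[2][0] = 0.3536

0.354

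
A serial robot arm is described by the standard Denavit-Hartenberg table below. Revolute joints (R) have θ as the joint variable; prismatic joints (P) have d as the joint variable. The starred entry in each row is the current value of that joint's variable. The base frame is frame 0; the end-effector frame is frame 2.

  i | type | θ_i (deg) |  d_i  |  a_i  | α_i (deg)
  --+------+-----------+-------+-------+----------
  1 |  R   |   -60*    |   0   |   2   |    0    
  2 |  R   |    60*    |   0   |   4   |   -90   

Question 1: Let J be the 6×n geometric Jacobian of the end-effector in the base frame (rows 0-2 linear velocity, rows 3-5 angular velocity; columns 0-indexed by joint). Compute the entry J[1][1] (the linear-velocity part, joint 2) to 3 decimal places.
4.000

axis z_1 = (0.0000,0.0000,1.0000); lever o_n−o_1 = (4.0000,0.0000,0.0000)
cross product → J_v[:, 1] = (0.0000,4.0000,0.0000)
J_ω[:, 1] = z_1
entry J[1][1] = 4.0000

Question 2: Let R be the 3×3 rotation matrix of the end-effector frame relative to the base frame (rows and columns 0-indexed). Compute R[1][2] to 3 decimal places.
End-effector z-axis (col 2 of R) = (0.0000,1.0000,0.0000)
R[1][2] = 1.0000

1.000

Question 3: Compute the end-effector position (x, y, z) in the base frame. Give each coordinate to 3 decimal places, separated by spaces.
after link 1: o_1 = (1.0000, -1.7321, 0.0000)
after link 2: o_2 = (5.0000, -1.7321, 0.0000)

5.000 -1.732 0.000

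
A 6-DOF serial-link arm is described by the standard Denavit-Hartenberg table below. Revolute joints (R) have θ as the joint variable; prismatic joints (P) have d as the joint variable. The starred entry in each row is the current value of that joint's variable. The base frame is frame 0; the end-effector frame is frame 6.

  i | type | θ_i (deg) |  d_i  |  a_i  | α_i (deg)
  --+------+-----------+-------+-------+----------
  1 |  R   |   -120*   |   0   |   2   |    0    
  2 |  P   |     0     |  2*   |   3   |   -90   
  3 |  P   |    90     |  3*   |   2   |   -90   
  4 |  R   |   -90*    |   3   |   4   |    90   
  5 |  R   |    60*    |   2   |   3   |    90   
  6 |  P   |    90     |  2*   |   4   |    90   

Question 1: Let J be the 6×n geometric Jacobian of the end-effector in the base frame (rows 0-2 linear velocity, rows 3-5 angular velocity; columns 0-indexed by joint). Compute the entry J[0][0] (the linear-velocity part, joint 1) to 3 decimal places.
axis z_0 = ẑ; lever o_n−o_0 = (8.6603,-5.4641,6.0000)
cross product → J_v[:, 0] = (5.4641,8.6603,-0.0000)
J_ω[:, 0] = z_0
entry J[0][0] = 5.4641

5.464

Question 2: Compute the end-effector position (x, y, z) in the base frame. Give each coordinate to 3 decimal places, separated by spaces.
after link 1: o_1 = (-1.0000, -1.7321, 0.0000)
after link 2: o_2 = (-2.5000, -4.3301, 2.0000)
after link 3: o_3 = (0.0981, -5.8301, 0.0000)
after link 4: o_4 = (5.0622, -5.2321, 0.0000)
after link 5: o_5 = (7.6603, -3.7321, 2.0000)
after link 6: o_6 = (8.6603, -5.4641, 6.0000)

8.660 -5.464 6.000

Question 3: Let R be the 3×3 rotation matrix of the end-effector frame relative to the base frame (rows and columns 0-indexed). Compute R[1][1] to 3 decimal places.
-0.866

End-effector y-axis (col 1 of R) = (0.5000,-0.8660,0.0000)
R[1][1] = -0.8660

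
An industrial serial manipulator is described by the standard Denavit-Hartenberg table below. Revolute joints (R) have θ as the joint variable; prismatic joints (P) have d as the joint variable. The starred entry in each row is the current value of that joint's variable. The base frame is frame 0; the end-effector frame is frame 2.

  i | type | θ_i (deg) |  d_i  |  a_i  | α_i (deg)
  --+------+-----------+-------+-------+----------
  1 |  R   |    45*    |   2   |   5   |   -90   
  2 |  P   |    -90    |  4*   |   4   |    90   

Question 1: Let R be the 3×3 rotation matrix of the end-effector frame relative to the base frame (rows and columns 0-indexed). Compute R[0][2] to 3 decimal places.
-0.707

End-effector z-axis (col 2 of R) = (-0.7071,-0.7071,0.0000)
R[0][2] = -0.7071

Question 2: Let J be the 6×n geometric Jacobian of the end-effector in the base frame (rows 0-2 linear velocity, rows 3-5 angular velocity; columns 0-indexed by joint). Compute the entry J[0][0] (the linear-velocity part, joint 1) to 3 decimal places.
-6.364

axis z_0 = ẑ; lever o_n−o_0 = (0.7071,6.3640,6.0000)
cross product → J_v[:, 0] = (-6.3640,0.7071,0.0000)
J_ω[:, 0] = z_0
entry J[0][0] = -6.3640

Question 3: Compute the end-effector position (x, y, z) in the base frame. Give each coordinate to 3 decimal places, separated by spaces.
after link 1: o_1 = (3.5355, 3.5355, 2.0000)
after link 2: o_2 = (0.7071, 6.3640, 6.0000)

0.707 6.364 6.000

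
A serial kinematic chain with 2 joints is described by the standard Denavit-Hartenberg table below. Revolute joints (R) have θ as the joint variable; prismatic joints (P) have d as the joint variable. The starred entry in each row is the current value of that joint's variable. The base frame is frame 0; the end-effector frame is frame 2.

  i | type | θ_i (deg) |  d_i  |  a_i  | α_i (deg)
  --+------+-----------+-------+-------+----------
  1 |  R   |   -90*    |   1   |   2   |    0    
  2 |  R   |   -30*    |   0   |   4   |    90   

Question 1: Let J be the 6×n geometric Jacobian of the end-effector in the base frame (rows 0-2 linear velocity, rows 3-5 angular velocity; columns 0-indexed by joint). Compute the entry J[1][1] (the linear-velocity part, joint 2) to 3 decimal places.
-2.000

axis z_1 = (0.0000,0.0000,1.0000); lever o_n−o_1 = (-2.0000,-3.4641,0.0000)
cross product → J_v[:, 1] = (3.4641,-2.0000,0.0000)
J_ω[:, 1] = z_1
entry J[1][1] = -2.0000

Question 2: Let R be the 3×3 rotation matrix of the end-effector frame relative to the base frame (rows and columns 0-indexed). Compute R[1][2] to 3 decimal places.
End-effector z-axis (col 2 of R) = (-0.8660,0.5000,0.0000)
R[1][2] = 0.5000

0.500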